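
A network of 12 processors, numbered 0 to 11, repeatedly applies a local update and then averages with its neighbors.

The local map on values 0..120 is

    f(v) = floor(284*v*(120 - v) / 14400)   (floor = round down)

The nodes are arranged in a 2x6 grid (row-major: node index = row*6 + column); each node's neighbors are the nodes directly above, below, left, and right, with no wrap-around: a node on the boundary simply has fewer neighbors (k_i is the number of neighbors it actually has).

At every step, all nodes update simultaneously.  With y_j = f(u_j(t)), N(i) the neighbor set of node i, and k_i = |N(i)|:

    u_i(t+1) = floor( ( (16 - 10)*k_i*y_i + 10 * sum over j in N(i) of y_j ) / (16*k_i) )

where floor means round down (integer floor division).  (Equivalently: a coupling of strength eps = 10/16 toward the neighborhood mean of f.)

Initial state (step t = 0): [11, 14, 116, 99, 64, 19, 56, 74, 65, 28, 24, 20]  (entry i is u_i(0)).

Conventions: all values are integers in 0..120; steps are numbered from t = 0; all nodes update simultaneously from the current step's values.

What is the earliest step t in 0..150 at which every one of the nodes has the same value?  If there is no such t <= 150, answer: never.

Answer: 3
Key observation: Synchronization is absorbing here: once all nodes are equal they stay equal, and step 3 is the first all-equal step.

Derivation:
t=0: [11, 14, 116, 99, 64, 19, 56, 74, 65, 28, 24, 20]  (not all equal)
t=1: [39, 31, 32, 42, 51, 47, 54, 60, 52, 51, 50, 40]  (not all equal)
t=2: [62, 59, 59, 64, 67, 66, 67, 66, 66, 67, 67, 66]  (not all equal)
t=3: [70, 70, 70, 70, 70, 70, 70, 70, 70, 70, 70, 70]  (all equal)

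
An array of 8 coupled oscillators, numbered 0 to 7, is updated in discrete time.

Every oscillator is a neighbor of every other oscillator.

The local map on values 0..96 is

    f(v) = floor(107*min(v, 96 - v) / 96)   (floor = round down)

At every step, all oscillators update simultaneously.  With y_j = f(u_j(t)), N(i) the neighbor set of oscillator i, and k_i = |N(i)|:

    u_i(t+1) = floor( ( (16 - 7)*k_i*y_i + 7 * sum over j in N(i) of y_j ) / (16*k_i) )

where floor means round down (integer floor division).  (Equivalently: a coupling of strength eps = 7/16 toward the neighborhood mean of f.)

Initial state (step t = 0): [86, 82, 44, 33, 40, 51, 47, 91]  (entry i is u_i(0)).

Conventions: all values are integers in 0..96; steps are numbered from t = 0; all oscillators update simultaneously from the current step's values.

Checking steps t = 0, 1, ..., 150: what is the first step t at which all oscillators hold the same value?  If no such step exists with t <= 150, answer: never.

Answer: 7
Key observation: Synchronization is absorbing here: once all oscillators are equal they stay equal, and step 7 is the first all-equal step.

Derivation:
t=0: [86, 82, 44, 33, 40, 51, 47, 91]  (not all equal)
t=1: [21, 23, 40, 34, 38, 41, 42, 18]  (not all equal)
t=2: [29, 30, 39, 36, 38, 40, 40, 27]  (not all equal)
t=3: [35, 35, 40, 39, 40, 41, 41, 34]  (not all equal)
t=4: [40, 40, 43, 42, 43, 43, 43, 39]  (not all equal)
t=5: [44, 44, 46, 45, 46, 46, 46, 44]  (not all equal)
t=6: [49, 49, 50, 50, 50, 50, 50, 49]  (not all equal)
t=7: [51, 51, 51, 51, 51, 51, 51, 51]  (all equal)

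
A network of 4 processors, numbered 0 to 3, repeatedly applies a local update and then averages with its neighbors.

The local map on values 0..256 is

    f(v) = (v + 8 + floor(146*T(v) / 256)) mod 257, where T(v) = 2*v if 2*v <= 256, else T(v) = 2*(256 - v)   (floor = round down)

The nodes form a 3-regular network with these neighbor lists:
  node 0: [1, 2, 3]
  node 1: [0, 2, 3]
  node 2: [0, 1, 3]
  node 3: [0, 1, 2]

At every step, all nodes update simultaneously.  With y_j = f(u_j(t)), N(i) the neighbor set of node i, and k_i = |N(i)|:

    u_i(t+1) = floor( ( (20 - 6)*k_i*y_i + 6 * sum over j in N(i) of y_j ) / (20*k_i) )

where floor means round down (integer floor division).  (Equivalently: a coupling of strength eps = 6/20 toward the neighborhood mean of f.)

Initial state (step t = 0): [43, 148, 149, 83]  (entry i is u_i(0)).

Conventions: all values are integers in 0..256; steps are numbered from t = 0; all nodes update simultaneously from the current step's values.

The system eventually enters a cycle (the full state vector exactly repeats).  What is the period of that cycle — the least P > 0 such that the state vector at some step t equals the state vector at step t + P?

Answer: 16
Key observation: The state at step 14, [10, 10, 10, 10], reappears at step 30 — and no state repeats earlier — so the cycle the system enters has period 16.

Derivation:
t=0: [43, 148, 149, 83]
t=1: [92, 46, 46, 143]
t=2: [166, 107, 107, 57]
t=3: [73, 204, 204, 140]
t=4: [119, 29, 29, 35]
t=5: [25, 64, 64, 71]
t=6: [87, 138, 138, 146]
t=7: [142, 40, 40, 39]
t=8: [43, 85, 85, 84]
t=9: [126, 179, 179, 178]
t=10: [19, 17, 17, 17]
t=11: [46, 44, 44, 44]
t=12: [104, 102, 102, 102]
t=13: [228, 226, 226, 226]
t=14: [10, 10, 10, 10]
t=15: [29, 29, 29, 29]
t=16: [70, 70, 70, 70]
t=17: [157, 157, 157, 157]
t=18: [20, 20, 20, 20]
t=19: [50, 50, 50, 50]
t=20: [115, 115, 115, 115]
t=21: [254, 254, 254, 254]
t=22: [7, 7, 7, 7]
t=23: [22, 22, 22, 22]
t=24: [55, 55, 55, 55]
t=25: [125, 125, 125, 125]
t=26: [18, 18, 18, 18]
t=27: [46, 46, 46, 46]
t=28: [106, 106, 106, 106]
t=29: [234, 234, 234, 234]
t=30: [10, 10, 10, 10]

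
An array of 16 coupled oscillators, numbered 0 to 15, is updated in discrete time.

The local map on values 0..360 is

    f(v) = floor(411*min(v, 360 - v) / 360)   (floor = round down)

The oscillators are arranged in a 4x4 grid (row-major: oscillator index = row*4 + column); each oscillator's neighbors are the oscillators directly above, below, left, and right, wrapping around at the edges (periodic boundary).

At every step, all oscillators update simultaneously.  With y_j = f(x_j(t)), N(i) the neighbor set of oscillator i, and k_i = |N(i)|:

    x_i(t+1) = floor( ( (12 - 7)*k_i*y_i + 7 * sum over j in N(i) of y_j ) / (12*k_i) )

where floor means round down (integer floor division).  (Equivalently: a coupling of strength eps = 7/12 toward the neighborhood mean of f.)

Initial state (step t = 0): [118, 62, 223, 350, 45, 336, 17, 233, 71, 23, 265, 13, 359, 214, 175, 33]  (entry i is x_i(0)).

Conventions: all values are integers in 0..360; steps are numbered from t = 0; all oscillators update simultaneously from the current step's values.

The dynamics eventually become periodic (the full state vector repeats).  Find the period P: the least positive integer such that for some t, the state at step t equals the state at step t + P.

Answer: 4
Key observation: The state at step 15, [203, 203, 204, 203, 203, 203, 203, 203, 203, 203, 203, 203, 203, 203, 204, 203], reappears at step 19 — and no state repeats earlier — so the cycle the system enters has period 4.

Derivation:
t=0: [118, 62, 223, 350, 45, 336, 17, 233, 71, 23, 265, 13, 359, 214, 175, 33]
t=1: [75, 99, 108, 73, 77, 35, 71, 73, 47, 66, 82, 59, 61, 112, 151, 48]
t=2: [86, 101, 116, 84, 74, 68, 83, 80, 65, 76, 96, 69, 75, 115, 129, 79]
t=3: [96, 111, 120, 99, 84, 87, 98, 89, 79, 92, 104, 85, 92, 117, 128, 96]
t=4: [109, 122, 129, 113, 97, 104, 112, 102, 96, 107, 116, 101, 108, 125, 133, 112]
t=5: [124, 135, 140, 128, 113, 121, 127, 118, 113, 123, 130, 118, 124, 137, 142, 128]
t=6: [141, 150, 154, 145, 132, 140, 144, 136, 133, 141, 146, 137, 142, 152, 156, 145]
t=7: [161, 168, 171, 164, 153, 160, 163, 157, 154, 161, 165, 157, 162, 169, 173, 165]
t=8: [183, 189, 192, 186, 177, 182, 186, 180, 177, 183, 186, 181, 184, 190, 193, 187]
t=9: [200, 196, 193, 198, 202, 200, 198, 202, 202, 200, 198, 201, 199, 195, 192, 197]
t=10: [182, 186, 187, 184, 180, 182, 184, 181, 180, 182, 184, 181, 183, 186, 188, 185]
t=11: [201, 199, 197, 200, 204, 202, 200, 202, 204, 202, 200, 202, 201, 199, 197, 199]
t=12: [181, 182, 184, 182, 179, 180, 182, 180, 179, 180, 182, 180, 181, 182, 184, 182]
t=13: [203, 203, 201, 203, 204, 204, 203, 204, 204, 204, 203, 204, 203, 203, 201, 203]
t=14: [178, 179, 180, 179, 178, 178, 179, 178, 178, 178, 179, 178, 178, 179, 180, 179]
t=15: [203, 203, 204, 203, 203, 203, 203, 203, 203, 203, 203, 203, 203, 203, 204, 203]
t=16: [179, 178, 178, 178, 179, 179, 178, 179, 179, 179, 178, 179, 179, 178, 178, 178]
t=17: [203, 203, 203, 203, 204, 203, 203, 203, 204, 203, 203, 203, 203, 203, 203, 203]
t=18: [178, 179, 179, 179, 178, 178, 179, 178, 178, 178, 179, 178, 178, 179, 179, 179]
t=19: [203, 203, 204, 203, 203, 203, 203, 203, 203, 203, 203, 203, 203, 203, 204, 203]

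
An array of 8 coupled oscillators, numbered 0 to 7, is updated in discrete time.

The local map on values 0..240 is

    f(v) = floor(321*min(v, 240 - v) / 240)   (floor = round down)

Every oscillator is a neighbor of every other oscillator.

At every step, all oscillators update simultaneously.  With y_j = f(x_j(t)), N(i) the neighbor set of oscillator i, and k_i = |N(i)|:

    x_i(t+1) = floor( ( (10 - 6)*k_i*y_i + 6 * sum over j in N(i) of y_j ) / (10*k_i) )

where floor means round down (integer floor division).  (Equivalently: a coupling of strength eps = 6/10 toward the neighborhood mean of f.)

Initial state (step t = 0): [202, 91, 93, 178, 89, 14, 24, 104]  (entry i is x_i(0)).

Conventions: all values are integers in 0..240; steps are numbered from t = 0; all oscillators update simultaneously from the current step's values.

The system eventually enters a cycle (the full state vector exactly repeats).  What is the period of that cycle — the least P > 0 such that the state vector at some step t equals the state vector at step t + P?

Answer: 6
Key observation: The state at step 6, [108, 108, 108, 108, 108, 108, 108, 108], reappears at step 12 — and no state repeats earlier — so the cycle the system enters has period 6.

Derivation:
t=0: [202, 91, 93, 178, 89, 14, 24, 104]
t=1: [74, 96, 97, 84, 96, 64, 68, 102]
t=2: [108, 117, 118, 112, 117, 104, 105, 120]
t=3: [148, 151, 152, 149, 151, 146, 146, 153]
t=4: [121, 120, 119, 120, 120, 122, 122, 119]
t=5: [158, 159, 158, 159, 159, 158, 158, 158]
t=6: [108, 108, 108, 108, 108, 108, 108, 108]
t=7: [144, 144, 144, 144, 144, 144, 144, 144]
t=8: [128, 128, 128, 128, 128, 128, 128, 128]
t=9: [149, 149, 149, 149, 149, 149, 149, 149]
t=10: [121, 121, 121, 121, 121, 121, 121, 121]
t=11: [159, 159, 159, 159, 159, 159, 159, 159]
t=12: [108, 108, 108, 108, 108, 108, 108, 108]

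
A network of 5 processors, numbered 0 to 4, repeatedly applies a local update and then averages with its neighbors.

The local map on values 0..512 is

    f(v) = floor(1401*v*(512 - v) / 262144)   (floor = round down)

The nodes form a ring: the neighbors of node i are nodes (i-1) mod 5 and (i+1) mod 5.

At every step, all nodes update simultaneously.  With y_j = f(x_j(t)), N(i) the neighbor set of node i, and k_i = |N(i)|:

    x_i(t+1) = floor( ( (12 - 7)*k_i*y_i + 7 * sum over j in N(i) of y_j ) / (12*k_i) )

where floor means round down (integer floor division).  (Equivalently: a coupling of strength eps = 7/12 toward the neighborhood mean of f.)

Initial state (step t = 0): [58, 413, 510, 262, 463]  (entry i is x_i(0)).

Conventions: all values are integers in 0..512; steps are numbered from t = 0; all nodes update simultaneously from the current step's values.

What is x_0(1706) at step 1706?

Answer: x_0(1706) = 324
Key observation: The state at step 10, [324, 324, 324, 324, 324], reappears at step 12: the system is in a cycle of period 2 from step 10 on.  Therefore the state at step 1706 equals the state at step 10 + ((1706 - 10) mod 2) = 10, which is [324, 324, 324, 324, 324].

Derivation:
t=0: [58, 413, 510, 262, 463]
t=1: [157, 133, 167, 182, 193]
t=2: [298, 288, 299, 318, 317]
t=3: [338, 341, 337, 332, 332]
t=4: [314, 313, 315, 317, 317]
t=5: [331, 331, 331, 330, 330]
t=6: [320, 320, 320, 320, 320]
t=7: [328, 328, 328, 328, 328]
t=8: [322, 322, 322, 322, 322]
t=9: [326, 326, 326, 326, 326]
t=10: [324, 324, 324, 324, 324]
t=11: [325, 325, 325, 325, 325]
t=12: [324, 324, 324, 324, 324]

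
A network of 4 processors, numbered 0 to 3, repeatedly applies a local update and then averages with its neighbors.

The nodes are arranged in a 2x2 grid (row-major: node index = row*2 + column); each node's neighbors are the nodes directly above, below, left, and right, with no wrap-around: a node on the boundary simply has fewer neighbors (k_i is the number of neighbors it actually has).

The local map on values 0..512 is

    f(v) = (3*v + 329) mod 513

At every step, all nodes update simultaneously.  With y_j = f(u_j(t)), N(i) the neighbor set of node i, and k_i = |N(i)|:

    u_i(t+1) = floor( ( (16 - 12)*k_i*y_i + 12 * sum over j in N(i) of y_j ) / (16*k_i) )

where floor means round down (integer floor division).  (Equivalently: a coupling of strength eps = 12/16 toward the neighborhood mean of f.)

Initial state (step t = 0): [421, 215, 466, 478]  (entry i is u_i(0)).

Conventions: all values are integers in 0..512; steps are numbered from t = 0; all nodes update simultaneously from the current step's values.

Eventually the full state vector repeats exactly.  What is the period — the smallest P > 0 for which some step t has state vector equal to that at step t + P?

Simulating step by step:
t=0: [421, 215, 466, 478]
t=1: [256, 219, 150, 299]
t=2: [294, 219, 168, 327]
t=3: [343, 294, 255, 368]
t=4: [177, 323, 294, 196]
t=5: [258, 349, 327, 272]
t=6: [257, 161, 144, 267]
t=7: [223, 141, 128, 231]
t=8: [285, 432, 422, 291]
t=9: [92, 146, 139, 97]
t=10: [205, 138, 132, 209]
t=11: [273, 385, 380, 276]
t=12: [368, 209, 205, 370]
t=13: [429, 418, 415, 431]
t=14: [48, 71, 68, 50]
t=15: [136, 364, 362, 138]
t=16: [350, 269, 267, 351]
t=17: [168, 293, 291, 169]
t=18: [214, 286, 285, 215]
t=19: [234, 384, 384, 234]
t=20: [342, 117, 117, 342]
t=21: [207, 288, 288, 207]
t=22: [234, 369, 369, 234]
t=23: [308, 106, 106, 308]
t=24: [157, 203, 203, 157]
t=25: [390, 321, 321, 390]
t=26: [317, 421, 421, 317]
t=27: [103, 203, 203, 103]
t=28: [350, 200, 200, 350]
t=29: [400, 368, 368, 400]
t=30: [431, 479, 479, 431]
t=31: [191, 119, 119, 191]
t=32: [227, 335, 335, 227]
t=33: [355, 449, 449, 355]
t=34: [194, 310, 310, 194]
t=35: [274, 356, 356, 274]
t=36: [309, 186, 186, 309]
t=37: [338, 266, 266, 338]
t=38: [155, 263, 263, 155]
t=39: [139, 233, 233, 139]
t=40: [59, 175, 175, 59]
t=41: [382, 464, 464, 382]
t=42: [248, 382, 382, 248]
t=43: [348, 147, 147, 348]
t=44: [279, 324, 324, 279]
t=45: [241, 173, 173, 241]
t=46: [257, 103, 103, 257]
t=47: [112, 86, 86, 112]
t=48: [93, 132, 132, 93]
t=49: [182, 124, 124, 182]
t=50: [231, 318, 318, 231]
t=51: [320, 446, 446, 320]
t=52: [161, 229, 229, 161]
t=53: [452, 350, 350, 452]
t=54: [301, 197, 197, 301]
t=55: [356, 256, 256, 356]
t=56: [146, 296, 296, 146]
t=57: [206, 238, 238, 206]
t=58: [121, 329, 329, 121]
t=59: [262, 206, 206, 262]
t=60: [347, 175, 175, 347]
t=61: [341, 343, 343, 341]
t=62: [330, 327, 327, 330]
t=63: [286, 290, 290, 286]
t=64: [170, 164, 164, 170]
t=65: [312, 321, 321, 312]
t=66: [259, 245, 245, 259]
t=67: [48, 69, 69, 48]
t=68: [135, 360, 360, 135]
t=69: [342, 261, 261, 342]
t=70: [146, 268, 268, 146]
t=71: [143, 217, 217, 143]
t=72: [411, 300, 300, 411]
t=73: [158, 68, 68, 158]
t=74: [87, 222, 222, 87]
t=75: [380, 178, 178, 380]
t=76: [373, 419, 419, 373]
t=77: [140, 328, 328, 140]
t=78: [274, 248, 248, 274]
t=79: [66, 105, 105, 66]
t=80: [101, 43, 43, 101]
t=81: [373, 203, 203, 373]
t=82: [424, 422, 422, 424]
t=83: [57, 60, 60, 57]
t=84: [506, 502, 502, 506]
t=85: [299, 305, 305, 299]
t=86: [213, 204, 204, 213]
t=87: [434, 448, 448, 434]
t=88: [123, 102, 102, 123]
t=89: [137, 169, 169, 137]
t=90: [299, 251, 251, 299]
t=91: [92, 164, 164, 92]
t=92: [254, 146, 146, 254]
t=93: [206, 112, 112, 206]
t=94: [222, 363, 363, 222]
t=95: [414, 459, 459, 414]
t=96: [133, 65, 65, 133]
t=97: [62, 164, 164, 62]
t=98: [231, 78, 78, 231]
t=99: [164, 394, 394, 164]
t=100: [440, 352, 352, 440]
t=101: [296, 172, 172, 296]
t=102: [296, 226, 226, 296]
t=103: [418, 266, 266, 418]
t=104: [86, 58, 58, 86]
t=105: [395, 181, 181, 395]
t=106: [391, 455, 455, 391]
t=107: [235, 395, 395, 235]
t=108: [368, 128, 128, 368]
t=109: [251, 355, 355, 251]
t=110: [290, 134, 134, 290]
t=111: [206, 184, 184, 206]
t=112: [384, 417, 417, 384]
t=113: [144, 351, 351, 144]
t=114: [329, 275, 275, 329]
t=115: [168, 249, 249, 168]
t=116: [117, 252, 252, 117]
t=117: [86, 140, 140, 86]
t=118: [195, 114, 114, 195]
t=119: [218, 340, 340, 218]
t=120: [359, 433, 433, 359]
t=121: [161, 307, 307, 161]
t=122: [242, 280, 280, 242]
t=123: [114, 57, 57, 114]
t=124: [414, 243, 243, 414]
t=125: [32, 32, 32, 32]
t=126: [425, 425, 425, 425]
t=127: [65, 65, 65, 65]
t=128: [11, 11, 11, 11]
t=129: [362, 362, 362, 362]
t=130: [389, 389, 389, 389]
t=131: [470, 470, 470, 470]
t=132: [200, 200, 200, 200]
t=133: [416, 416, 416, 416]
t=134: [38, 38, 38, 38]
t=135: [443, 443, 443, 443]
t=136: [119, 119, 119, 119]
t=137: [173, 173, 173, 173]
t=138: [335, 335, 335, 335]
t=139: [308, 308, 308, 308]
t=140: [227, 227, 227, 227]
t=141: [497, 497, 497, 497]
t=142: [281, 281, 281, 281]
t=143: [146, 146, 146, 146]
t=144: [254, 254, 254, 254]
t=145: [65, 65, 65, 65]

Answer: 18
Key observation: The state at step 127, [65, 65, 65, 65], reappears at step 145 — and no state repeats earlier — so the cycle the system enters has period 18.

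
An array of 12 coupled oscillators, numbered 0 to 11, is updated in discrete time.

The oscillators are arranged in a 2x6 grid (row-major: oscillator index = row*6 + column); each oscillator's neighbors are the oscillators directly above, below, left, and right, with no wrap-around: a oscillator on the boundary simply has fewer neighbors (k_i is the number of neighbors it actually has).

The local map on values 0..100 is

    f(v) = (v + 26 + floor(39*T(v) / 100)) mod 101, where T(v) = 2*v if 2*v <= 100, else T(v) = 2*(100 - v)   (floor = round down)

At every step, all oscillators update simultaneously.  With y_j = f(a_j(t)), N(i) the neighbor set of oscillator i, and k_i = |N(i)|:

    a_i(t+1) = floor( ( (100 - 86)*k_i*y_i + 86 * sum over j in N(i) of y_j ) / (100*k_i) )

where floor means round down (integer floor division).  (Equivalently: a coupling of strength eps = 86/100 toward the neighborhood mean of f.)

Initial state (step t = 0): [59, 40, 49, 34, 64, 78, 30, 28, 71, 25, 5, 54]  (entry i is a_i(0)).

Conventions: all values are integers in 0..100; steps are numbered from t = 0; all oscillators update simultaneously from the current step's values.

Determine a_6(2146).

Simulating step by step:
t=0: [59, 40, 49, 34, 64, 78, 30, 28, 71, 25, 5, 54]
t=1: [77, 42, 59, 40, 42, 16, 49, 66, 47, 49, 33, 25]
t=2: [50, 28, 60, 49, 81, 80, 17, 36, 13, 55, 63, 69]
t=3: [58, 44, 41, 16, 16, 19, 52, 64, 41, 24, 17, 18]
t=4: [9, 37, 58, 70, 56, 56, 15, 35, 66, 69, 59, 57]
t=5: [67, 54, 38, 16, 15, 15, 63, 58, 37, 16, 15, 15]
t=6: [15, 37, 58, 64, 52, 52, 16, 36, 59, 64, 52, 52]
t=7: [69, 57, 37, 15, 14, 14, 68, 58, 37, 15, 14, 14]
t=8: [16, 37, 58, 62, 50, 50, 16, 37, 58, 62, 50, 50]
t=9: [69, 58, 37, 15, 14, 14, 69, 58, 37, 15, 14, 14]
t=10: [16, 37, 58, 62, 50, 50, 16, 37, 58, 62, 50, 50]

Answer: a_6(2146) = 16
Key observation: The state at step 8, [16, 37, 58, 62, 50, 50, 16, 37, 58, 62, 50, 50], reappears at step 10: the system is in a cycle of period 2 from step 8 on.  Therefore the state at step 2146 equals the state at step 8 + ((2146 - 8) mod 2) = 8, which is [16, 37, 58, 62, 50, 50, 16, 37, 58, 62, 50, 50].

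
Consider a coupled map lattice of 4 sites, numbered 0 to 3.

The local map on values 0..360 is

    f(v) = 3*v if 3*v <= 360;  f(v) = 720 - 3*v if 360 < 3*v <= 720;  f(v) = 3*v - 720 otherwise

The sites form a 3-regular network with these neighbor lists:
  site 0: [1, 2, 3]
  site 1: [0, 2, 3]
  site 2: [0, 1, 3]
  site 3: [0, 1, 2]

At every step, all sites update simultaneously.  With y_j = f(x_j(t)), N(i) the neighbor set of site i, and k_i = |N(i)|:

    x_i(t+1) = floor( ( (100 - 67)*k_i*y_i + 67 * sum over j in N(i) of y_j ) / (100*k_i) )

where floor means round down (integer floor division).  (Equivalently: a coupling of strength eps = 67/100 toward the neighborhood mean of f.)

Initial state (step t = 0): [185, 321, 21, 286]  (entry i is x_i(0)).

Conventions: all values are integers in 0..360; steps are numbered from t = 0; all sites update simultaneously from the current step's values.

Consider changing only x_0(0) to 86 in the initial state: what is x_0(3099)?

Answer: x_0(3099) = 243
Key observation: The state at step 6, [81, 81, 81, 81], reappears at step 10: the system is in a cycle of period 4 from step 6 on.  Therefore the state at step 3099 equals the state at step 6 + ((3099 - 6) mod 4) = 7, which is [243, 243, 243, 243].

Derivation:
t=0: [86, 321, 21, 286]
t=1: [184, 182, 163, 171]
t=2: [192, 192, 198, 196]
t=3: [137, 137, 135, 136]
t=4: [311, 311, 311, 311]
t=5: [213, 213, 213, 213]
t=6: [81, 81, 81, 81]
t=7: [243, 243, 243, 243]
t=8: [9, 9, 9, 9]
t=9: [27, 27, 27, 27]
t=10: [81, 81, 81, 81]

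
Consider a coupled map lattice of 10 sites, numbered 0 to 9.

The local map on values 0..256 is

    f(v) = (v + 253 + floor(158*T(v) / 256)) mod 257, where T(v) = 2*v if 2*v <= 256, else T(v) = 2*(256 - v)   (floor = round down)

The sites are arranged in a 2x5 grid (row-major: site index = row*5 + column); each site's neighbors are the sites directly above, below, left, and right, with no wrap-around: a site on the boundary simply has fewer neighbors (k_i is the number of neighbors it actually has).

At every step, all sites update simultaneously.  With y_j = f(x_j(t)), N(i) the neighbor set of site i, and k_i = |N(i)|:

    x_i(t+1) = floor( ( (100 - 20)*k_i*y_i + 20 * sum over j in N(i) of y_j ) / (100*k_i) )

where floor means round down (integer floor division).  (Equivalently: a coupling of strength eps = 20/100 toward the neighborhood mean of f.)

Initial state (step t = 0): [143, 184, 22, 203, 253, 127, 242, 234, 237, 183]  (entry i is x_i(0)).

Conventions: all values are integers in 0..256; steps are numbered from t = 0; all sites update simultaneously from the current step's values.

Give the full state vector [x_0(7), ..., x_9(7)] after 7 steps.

Simulating step by step:
t=0: [143, 184, 22, 203, 253, 127, 242, 234, 237, 183]
t=1: [20, 30, 37, 42, 203, 45, 206, 37, 206, 60]
t=2: [47, 58, 77, 77, 27, 81, 20, 68, 24, 105]
t=3: [110, 120, 163, 152, 84, 154, 61, 134, 75, 194]
t=4: [195, 31, 16, 39, 149, 51, 108, 39, 133, 41]
t=5: [24, 70, 40, 71, 33, 111, 206, 85, 35, 73]
t=6: [78, 130, 100, 138, 86, 200, 43, 159, 92, 141]
t=7: [139, 51, 179, 58, 154, 32, 76, 47, 164, 55]

Answer: [139, 51, 179, 58, 154, 32, 76, 47, 164, 55]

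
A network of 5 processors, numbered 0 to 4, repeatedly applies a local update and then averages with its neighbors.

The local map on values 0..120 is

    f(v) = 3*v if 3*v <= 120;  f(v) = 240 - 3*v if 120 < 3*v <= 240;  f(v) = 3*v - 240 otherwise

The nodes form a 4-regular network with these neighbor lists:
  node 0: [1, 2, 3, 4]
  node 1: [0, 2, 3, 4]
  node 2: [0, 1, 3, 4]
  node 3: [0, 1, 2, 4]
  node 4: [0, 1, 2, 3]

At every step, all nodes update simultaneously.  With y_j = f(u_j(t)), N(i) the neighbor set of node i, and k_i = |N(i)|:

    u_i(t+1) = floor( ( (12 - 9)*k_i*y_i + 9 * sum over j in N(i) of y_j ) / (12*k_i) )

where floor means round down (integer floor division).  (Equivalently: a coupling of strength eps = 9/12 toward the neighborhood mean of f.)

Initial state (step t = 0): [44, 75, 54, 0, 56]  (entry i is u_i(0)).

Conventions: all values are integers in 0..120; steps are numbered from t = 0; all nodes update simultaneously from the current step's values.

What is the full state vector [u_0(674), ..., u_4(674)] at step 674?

Answer: [6, 6, 6, 6, 6]
Key observation: The state at step 5, [78, 78, 78, 78, 78], reappears at step 9: the system is in a cycle of period 4 from step 5 on.  Therefore the state at step 674 equals the state at step 5 + ((674 - 5) mod 4) = 6, which is [6, 6, 6, 6, 6].

Derivation:
t=0: [44, 75, 54, 0, 56]
t=1: [57, 52, 56, 51, 55]
t=2: [76, 77, 77, 78, 77]
t=3: [9, 9, 9, 8, 9]
t=4: [26, 26, 26, 26, 26]
t=5: [78, 78, 78, 78, 78]
t=6: [6, 6, 6, 6, 6]
t=7: [18, 18, 18, 18, 18]
t=8: [54, 54, 54, 54, 54]
t=9: [78, 78, 78, 78, 78]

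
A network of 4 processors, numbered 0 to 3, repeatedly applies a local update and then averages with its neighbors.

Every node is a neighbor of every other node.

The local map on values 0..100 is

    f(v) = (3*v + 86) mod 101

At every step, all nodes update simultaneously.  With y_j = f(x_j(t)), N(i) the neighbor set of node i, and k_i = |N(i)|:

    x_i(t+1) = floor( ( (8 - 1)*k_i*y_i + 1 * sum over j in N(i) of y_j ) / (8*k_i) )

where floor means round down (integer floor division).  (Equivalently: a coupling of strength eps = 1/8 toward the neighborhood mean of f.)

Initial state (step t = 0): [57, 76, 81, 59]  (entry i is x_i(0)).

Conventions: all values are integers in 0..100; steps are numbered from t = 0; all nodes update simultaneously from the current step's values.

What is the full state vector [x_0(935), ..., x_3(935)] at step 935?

Simulating step by step:
t=0: [57, 76, 81, 59]
t=1: [52, 15, 28, 57]
t=2: [41, 33, 65, 53]
t=3: [14, 78, 74, 44]
t=4: [25, 16, 6, 16]
t=5: [55, 32, 7, 32]
t=6: [49, 76, 14, 76]
t=7: [29, 12, 25, 12]
t=8: [67, 24, 57, 24]
t=9: [81, 58, 56, 58]
t=10: [29, 56, 51, 56]
t=11: [68, 52, 39, 52]
t=12: [80, 40, 7, 40]
t=13: [20, 4, 6, 4]
t=14: [47, 91, 12, 91]
t=15: [27, 53, 24, 53]
t=16: [63, 44, 56, 44]
t=17: [67, 19, 49, 19]
t=18: [79, 43, 34, 43]
t=19: [22, 16, 78, 16]
t=20: [48, 33, 19, 33]
t=21: [33, 79, 44, 79]
t=22: [75, 22, 19, 22]
t=23: [13, 48, 41, 48]
t=24: [23, 26, 9, 26]
t=25: [53, 60, 18, 60]
t=26: [44, 62, 41, 62]
t=27: [20, 65, 12, 65]
t=28: [46, 75, 26, 75]
t=29: [22, 10, 56, 10]
t=30: [48, 18, 48, 18]
t=31: [28, 38, 28, 38]
t=32: [71, 96, 71, 96]
t=33: [94, 73, 94, 73]
t=34: [59, 7, 59, 7]
t=35: [56, 10, 56, 10]
t=36: [48, 18, 48, 18]

Answer: [56, 10, 56, 10]
Key observation: The state at step 30, [48, 18, 48, 18], reappears at step 36: the system is in a cycle of period 6 from step 30 on.  Therefore the state at step 935 equals the state at step 30 + ((935 - 30) mod 6) = 35, which is [56, 10, 56, 10].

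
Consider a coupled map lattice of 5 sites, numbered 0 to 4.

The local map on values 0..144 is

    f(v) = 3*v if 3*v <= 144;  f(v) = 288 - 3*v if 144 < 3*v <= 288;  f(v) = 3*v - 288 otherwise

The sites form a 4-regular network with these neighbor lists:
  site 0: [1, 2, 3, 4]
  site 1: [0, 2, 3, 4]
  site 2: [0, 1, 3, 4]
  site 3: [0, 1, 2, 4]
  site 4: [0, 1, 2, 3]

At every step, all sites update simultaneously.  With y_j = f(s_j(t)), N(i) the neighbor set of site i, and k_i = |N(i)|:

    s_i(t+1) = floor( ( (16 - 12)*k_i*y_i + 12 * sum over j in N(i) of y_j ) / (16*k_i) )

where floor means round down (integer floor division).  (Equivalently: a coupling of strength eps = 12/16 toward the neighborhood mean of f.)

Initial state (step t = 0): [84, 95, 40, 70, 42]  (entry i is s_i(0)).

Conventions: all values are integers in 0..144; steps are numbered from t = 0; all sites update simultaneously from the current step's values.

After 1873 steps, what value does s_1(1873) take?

Answer: s_1(1873) = 63
Key observation: The state at step 5, [81, 81, 81, 81, 81], reappears at step 13: the system is in a cycle of period 8 from step 5 on.  Therefore the state at step 1873 equals the state at step 5 + ((1873 - 5) mod 8) = 9, which is [63, 63, 63, 63, 63].

Derivation:
t=0: [84, 95, 40, 70, 42]
t=1: [70, 68, 75, 72, 75]
t=2: [72, 72, 71, 72, 71]
t=3: [73, 73, 73, 73, 73]
t=4: [69, 69, 69, 69, 69]
t=5: [81, 81, 81, 81, 81]
t=6: [45, 45, 45, 45, 45]
t=7: [135, 135, 135, 135, 135]
t=8: [117, 117, 117, 117, 117]
t=9: [63, 63, 63, 63, 63]
t=10: [99, 99, 99, 99, 99]
t=11: [9, 9, 9, 9, 9]
t=12: [27, 27, 27, 27, 27]
t=13: [81, 81, 81, 81, 81]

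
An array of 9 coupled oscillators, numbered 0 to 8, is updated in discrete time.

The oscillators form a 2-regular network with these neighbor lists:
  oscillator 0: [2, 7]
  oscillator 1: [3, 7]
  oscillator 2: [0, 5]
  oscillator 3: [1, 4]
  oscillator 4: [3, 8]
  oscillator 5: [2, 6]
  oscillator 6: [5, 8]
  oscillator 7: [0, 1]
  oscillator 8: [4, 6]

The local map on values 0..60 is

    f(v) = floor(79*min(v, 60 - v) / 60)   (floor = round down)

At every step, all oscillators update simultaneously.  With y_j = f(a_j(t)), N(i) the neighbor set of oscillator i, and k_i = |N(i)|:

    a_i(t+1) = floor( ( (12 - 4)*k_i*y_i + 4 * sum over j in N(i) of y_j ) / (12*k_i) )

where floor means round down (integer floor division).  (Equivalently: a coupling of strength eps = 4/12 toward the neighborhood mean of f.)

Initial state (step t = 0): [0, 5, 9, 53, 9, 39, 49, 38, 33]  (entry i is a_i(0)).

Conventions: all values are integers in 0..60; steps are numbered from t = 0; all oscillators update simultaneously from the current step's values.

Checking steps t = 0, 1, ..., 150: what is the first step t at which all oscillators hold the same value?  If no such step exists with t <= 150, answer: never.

Answer: never
Key observation: The state at step 15 reappears at step 19 — the system is in a cycle of period 4 from step 15 on.  No step 0..19 is synchronized, and the cycle repeats forever, so no step up to 150 (or ever) has all oscillators equal.

Derivation:
t=0: [0, 5, 9, 53, 9, 39, 49, 38, 33]  (not all equal)
t=1: [6, 10, 11, 8, 14, 22, 19, 19, 27]  (not all equal)
t=2: [11, 14, 15, 11, 19, 25, 27, 20, 30]  (not all equal)
t=3: [16, 18, 20, 16, 25, 30, 35, 22, 36]  (not all equal)
t=4: [23, 23, 27, 23, 30, 35, 33, 26, 31]  (not all equal)
t=5: [31, 30, 33, 31, 37, 33, 35, 32, 37]  (not all equal)
t=6: [37, 38, 35, 36, 31, 34, 32, 36, 30]  (not all equal)
t=7: [30, 29, 32, 31, 37, 34, 36, 30, 38]  (not all equal)
t=8: [38, 38, 36, 36, 31, 33, 31, 38, 28]  (not all equal)
t=9: [28, 28, 31, 31, 36, 34, 37, 28, 36]  (not all equal)
t=10: [36, 36, 37, 36, 32, 34, 30, 36, 30]  (not all equal)
t=11: [30, 31, 30, 31, 35, 34, 38, 31, 38]  (not all equal)
t=12: [38, 38, 38, 37, 32, 33, 29, 38, 28]  (not all equal)
t=13: [28, 28, 29, 30, 35, 34, 37, 28, 36]  (not all equal)
t=14: [36, 36, 37, 37, 33, 34, 30, 36, 31]  (not all equal)
t=15: [30, 30, 30, 31, 34, 34, 38, 31, 37]  (not all equal)
t=16: [38, 38, 38, 37, 34, 33, 29, 38, 30]  (not all equal)
t=17: [28, 28, 29, 30, 34, 34, 37, 28, 38]  (not all equal)
t=18: [36, 36, 37, 37, 33, 34, 30, 36, 29]  (not all equal)
t=19: [30, 30, 30, 31, 34, 34, 38, 31, 37]  (not all equal)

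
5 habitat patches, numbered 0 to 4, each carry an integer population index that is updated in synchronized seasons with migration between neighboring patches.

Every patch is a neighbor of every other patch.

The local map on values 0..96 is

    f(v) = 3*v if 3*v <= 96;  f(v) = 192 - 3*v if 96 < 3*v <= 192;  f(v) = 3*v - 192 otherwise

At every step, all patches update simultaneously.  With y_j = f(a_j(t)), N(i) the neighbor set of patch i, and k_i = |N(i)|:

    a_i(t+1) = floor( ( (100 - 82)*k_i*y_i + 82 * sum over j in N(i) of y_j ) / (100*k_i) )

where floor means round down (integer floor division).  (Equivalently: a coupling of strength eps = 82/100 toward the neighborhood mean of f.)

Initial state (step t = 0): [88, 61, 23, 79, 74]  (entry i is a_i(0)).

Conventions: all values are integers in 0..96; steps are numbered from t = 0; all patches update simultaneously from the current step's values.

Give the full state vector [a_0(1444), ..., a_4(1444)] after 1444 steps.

Simulating step by step:
t=0: [88, 61, 23, 79, 74]
t=1: [44, 45, 44, 45, 45]
t=2: [58, 58, 58, 58, 58]
t=3: [18, 18, 18, 18, 18]
t=4: [54, 54, 54, 54, 54]
t=5: [30, 30, 30, 30, 30]
t=6: [90, 90, 90, 90, 90]
t=7: [78, 78, 78, 78, 78]
t=8: [42, 42, 42, 42, 42]
t=9: [66, 66, 66, 66, 66]
t=10: [6, 6, 6, 6, 6]
t=11: [18, 18, 18, 18, 18]

Answer: [54, 54, 54, 54, 54]
Key observation: The state at step 3, [18, 18, 18, 18, 18], reappears at step 11: the system is in a cycle of period 8 from step 3 on.  Therefore the state at step 1444 equals the state at step 3 + ((1444 - 3) mod 8) = 4, which is [54, 54, 54, 54, 54].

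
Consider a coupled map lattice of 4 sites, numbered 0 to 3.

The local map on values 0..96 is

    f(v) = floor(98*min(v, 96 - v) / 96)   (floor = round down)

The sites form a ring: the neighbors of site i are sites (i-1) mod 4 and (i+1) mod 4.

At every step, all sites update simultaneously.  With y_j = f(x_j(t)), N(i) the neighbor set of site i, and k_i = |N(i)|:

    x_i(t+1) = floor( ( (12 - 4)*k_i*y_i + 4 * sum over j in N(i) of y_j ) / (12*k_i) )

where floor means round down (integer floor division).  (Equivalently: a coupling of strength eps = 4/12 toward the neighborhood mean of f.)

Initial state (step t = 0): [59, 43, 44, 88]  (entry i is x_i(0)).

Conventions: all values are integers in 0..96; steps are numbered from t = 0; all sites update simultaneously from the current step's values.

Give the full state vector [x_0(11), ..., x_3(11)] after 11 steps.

Simulating step by step:
t=0: [59, 43, 44, 88]
t=1: [33, 42, 37, 18]
t=2: [32, 39, 34, 23]
t=3: [31, 37, 33, 26]
t=4: [31, 35, 32, 28]
t=5: [31, 33, 31, 29]
t=6: [31, 32, 31, 29]
t=7: [30, 31, 30, 29]
t=8: [30, 30, 30, 29]
t=9: [29, 30, 29, 29]
t=10: [29, 29, 29, 29]
t=11: [29, 29, 29, 29]

Answer: [29, 29, 29, 29]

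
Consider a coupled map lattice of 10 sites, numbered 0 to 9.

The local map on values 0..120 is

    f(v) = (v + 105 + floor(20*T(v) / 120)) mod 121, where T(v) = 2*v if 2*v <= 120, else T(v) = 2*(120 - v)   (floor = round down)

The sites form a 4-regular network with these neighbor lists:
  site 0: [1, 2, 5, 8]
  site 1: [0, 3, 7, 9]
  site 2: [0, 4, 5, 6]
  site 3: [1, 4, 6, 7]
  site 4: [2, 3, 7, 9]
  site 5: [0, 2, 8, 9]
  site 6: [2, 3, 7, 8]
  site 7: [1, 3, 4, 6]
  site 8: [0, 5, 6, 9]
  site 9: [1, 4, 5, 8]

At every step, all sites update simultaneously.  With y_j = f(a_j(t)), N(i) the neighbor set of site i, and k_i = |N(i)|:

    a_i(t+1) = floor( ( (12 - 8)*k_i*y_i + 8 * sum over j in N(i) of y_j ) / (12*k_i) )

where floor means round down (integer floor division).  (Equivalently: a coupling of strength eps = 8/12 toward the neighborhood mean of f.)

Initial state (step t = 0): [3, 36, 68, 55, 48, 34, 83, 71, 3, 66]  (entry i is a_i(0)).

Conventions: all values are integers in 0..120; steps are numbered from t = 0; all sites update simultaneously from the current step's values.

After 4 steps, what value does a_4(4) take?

Answer: a_4(4) = 68

Derivation:
t=0: [3, 36, 68, 55, 48, 34, 83, 71, 3, 66]
t=1: [76, 61, 67, 57, 60, 68, 77, 59, 83, 59]
t=2: [71, 64, 69, 64, 63, 70, 69, 64, 73, 66]
t=3: [70, 67, 69, 66, 67, 70, 69, 66, 70, 68]
t=4: [69, 68, 69, 68, 68, 69, 69, 68, 69, 69]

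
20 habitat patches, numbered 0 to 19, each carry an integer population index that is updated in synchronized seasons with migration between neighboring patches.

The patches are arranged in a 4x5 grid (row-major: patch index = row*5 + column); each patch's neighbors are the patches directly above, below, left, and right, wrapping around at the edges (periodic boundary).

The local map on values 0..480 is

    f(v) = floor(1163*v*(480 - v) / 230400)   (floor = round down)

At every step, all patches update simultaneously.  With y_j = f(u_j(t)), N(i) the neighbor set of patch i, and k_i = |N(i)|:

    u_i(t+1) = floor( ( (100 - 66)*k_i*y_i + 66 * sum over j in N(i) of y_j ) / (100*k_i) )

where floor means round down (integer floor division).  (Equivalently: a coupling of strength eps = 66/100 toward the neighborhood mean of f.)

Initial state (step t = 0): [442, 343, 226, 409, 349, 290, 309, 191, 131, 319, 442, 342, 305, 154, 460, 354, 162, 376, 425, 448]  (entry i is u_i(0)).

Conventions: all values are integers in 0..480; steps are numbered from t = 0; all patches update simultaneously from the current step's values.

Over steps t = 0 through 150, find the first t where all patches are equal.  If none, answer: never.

Answer: never
Key observation: The state at step 5 reappears at step 7 — the system is in a cycle of period 2 from step 5 on.  No step 0..7 is synchronized, and the cycle repeats forever, so no step up to 150 (or ever) has all patches equal.

Derivation:
t=0: [442, 343, 226, 409, 349, 290, 309, 191, 131, 319, 442, 342, 305, 154, 460, 354, 162, 376, 425, 448]  (not all equal)
t=1: [188, 228, 239, 192, 170, 208, 260, 268, 232, 217, 158, 225, 250, 195, 125, 159, 236, 221, 150, 126]  (not all equal)
t=2: [275, 287, 287, 275, 266, 279, 287, 288, 285, 273, 260, 283, 287, 268, 248, 260, 284, 282, 261, 240]  (not all equal)
t=3: [284, 279, 280, 283, 286, 283, 279, 279, 282, 285, 286, 281, 280, 284, 288, 286, 281, 281, 286, 288]  (not all equal)
t=4: [280, 282, 282, 280, 280, 280, 282, 282, 281, 280, 280, 281, 281, 280, 279, 280, 281, 281, 280, 279]  (not all equal)
t=5: [281, 281, 281, 281, 282, 281, 281, 281, 281, 282, 282, 281, 281, 282, 282, 282, 281, 281, 282, 282]  (not all equal)
t=6: [281, 282, 282, 281, 281, 281, 282, 282, 281, 281, 281, 281, 281, 281, 281, 281, 281, 281, 281, 281]  (not all equal)
t=7: [281, 281, 281, 281, 282, 281, 281, 281, 281, 282, 282, 281, 281, 282, 282, 282, 281, 281, 282, 282]  (not all equal)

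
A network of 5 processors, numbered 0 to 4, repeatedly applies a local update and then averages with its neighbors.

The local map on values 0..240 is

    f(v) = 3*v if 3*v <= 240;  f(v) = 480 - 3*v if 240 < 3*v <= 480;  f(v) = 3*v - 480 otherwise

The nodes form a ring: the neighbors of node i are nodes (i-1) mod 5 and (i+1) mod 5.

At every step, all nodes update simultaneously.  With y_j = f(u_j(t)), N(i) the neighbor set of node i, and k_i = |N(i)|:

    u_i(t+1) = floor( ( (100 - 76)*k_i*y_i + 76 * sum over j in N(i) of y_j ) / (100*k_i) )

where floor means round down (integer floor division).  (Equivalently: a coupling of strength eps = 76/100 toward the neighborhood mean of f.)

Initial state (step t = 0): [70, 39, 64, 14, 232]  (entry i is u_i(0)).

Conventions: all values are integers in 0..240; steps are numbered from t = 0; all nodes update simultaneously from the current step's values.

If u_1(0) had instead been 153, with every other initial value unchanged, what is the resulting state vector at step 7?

Answer: [184, 138, 119, 135, 171]
Key observation: This trace re-runs the system from the modified initial state.

Derivation:
t=0: [70, 153, 64, 14, 232]
t=1: [140, 157, 70, 165, 147]
t=2: [32, 104, 59, 98, 37]
t=3: [129, 144, 177, 154, 133]
t=4: [71, 66, 37, 54, 61]
t=5: [195, 170, 163, 150, 186]
t=6: [66, 50, 24, 40, 70]
t=7: [184, 138, 119, 135, 171]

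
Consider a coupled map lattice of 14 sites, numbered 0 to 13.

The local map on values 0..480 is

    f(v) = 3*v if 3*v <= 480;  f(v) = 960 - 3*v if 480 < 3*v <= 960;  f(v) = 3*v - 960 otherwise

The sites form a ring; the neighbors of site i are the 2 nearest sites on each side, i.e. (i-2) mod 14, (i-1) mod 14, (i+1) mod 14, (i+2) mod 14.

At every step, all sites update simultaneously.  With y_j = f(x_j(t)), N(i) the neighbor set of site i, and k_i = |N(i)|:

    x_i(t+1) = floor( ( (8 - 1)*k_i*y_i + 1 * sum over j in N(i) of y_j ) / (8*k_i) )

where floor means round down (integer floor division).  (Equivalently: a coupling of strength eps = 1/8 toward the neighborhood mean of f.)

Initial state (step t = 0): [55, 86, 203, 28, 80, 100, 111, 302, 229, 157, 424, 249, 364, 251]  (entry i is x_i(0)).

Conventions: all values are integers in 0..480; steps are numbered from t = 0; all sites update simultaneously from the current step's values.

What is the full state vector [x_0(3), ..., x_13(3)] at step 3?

Answer: [272, 283, 194, 78, 294, 334, 113, 198, 381, 59, 213, 81, 256, 91]

Derivation:
t=0: [55, 86, 203, 28, 80, 100, 111, 302, 229, 157, 424, 249, 364, 251]
t=1: [174, 250, 330, 109, 243, 284, 318, 90, 275, 438, 307, 221, 143, 205]
t=2: [414, 219, 63, 304, 216, 120, 28, 255, 139, 332, 72, 296, 410, 344]
t=3: [272, 283, 194, 78, 294, 334, 113, 198, 381, 59, 213, 81, 256, 91]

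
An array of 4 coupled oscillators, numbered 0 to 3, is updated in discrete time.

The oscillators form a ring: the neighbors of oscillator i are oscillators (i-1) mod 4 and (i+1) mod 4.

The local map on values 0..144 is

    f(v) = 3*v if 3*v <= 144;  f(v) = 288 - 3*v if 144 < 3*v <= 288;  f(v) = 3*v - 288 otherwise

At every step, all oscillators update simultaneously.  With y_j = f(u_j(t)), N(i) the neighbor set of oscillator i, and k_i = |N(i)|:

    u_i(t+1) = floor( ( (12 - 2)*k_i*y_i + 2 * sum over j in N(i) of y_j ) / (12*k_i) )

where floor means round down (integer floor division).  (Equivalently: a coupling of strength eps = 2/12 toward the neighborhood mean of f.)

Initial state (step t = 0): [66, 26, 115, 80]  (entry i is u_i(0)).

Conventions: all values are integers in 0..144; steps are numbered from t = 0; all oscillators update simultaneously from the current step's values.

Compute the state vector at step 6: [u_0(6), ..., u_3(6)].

Answer: [62, 66, 42, 21]

Derivation:
t=0: [66, 26, 115, 80]
t=1: [85, 77, 58, 52]
t=2: [43, 59, 110, 122]
t=3: [123, 106, 50, 79]
t=4: [74, 43, 121, 60]
t=5: [74, 119, 82, 101]
t=6: [62, 66, 42, 21]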